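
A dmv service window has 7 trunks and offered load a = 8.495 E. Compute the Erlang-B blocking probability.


B(c,a) = (a^c/c!) / Σ_{k=0}^{c} a^k/k!
a^7/7! = 633.451175
Σ terms (k=0..7): 1.00000 + 8.49500 + 36.08251 + 102.17365 + 216.99128 + 368.66819 + 521.97272 + 633.45117 = 1888.834529
B = 633.451175/1888.834529 = 0.335366

Final: 0.335366


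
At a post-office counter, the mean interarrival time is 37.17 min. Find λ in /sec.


λ = 1/(interarrival time) in consistent units.
1 second = 0.0166667 min, so λ = 0.0166667/37.17 = 0.0004484 per second

Final: 0.0004484 /sec


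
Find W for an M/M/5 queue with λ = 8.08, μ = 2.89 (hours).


a = 2.7958; ρ = 0.5592; P₀ = 0.058405
Lq = P₀·a^c·ρ/(c!(1−ρ)²) = 0.23924
Wq = Lq/λ = 0.23924/8.08 = 0.02961 hr
W = Wq + 1/μ = 0.02961 + 0.34602 = 0.37563 hr

Final: 0.37563 hr


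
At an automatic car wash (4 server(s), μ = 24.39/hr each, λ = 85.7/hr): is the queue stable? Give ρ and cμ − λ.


Total capacity cμ = 4·24.39 = 97.56/hr
ρ = λ/(cμ) = 85.7/97.56 = 0.8784
Stable ⇔ ρ < 1: YES
Spare capacity = cμ − λ = 97.56 − 85.7 = 11.86/hr

Final: ρ = 0.8784; stable; margin = 11.86/hr


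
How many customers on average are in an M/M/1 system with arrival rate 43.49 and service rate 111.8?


ρ = λ/μ = 43.49/111.8 = 0.3890
L = ρ/(1−ρ) = 0.3890/(1 − 0.3890) = 0.3890/0.6110 = 0.6367

Final: 0.6367


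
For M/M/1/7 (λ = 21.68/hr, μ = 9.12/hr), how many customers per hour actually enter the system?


ρ = 2.3772; P_K = (1−ρ)ρ^7/(1−ρ^8) = 0.579904
λ_eff = λ(1 − P_K) = 21.68·(1 − 0.579904) = 21.68·0.420096 = 9.1077 /hr

Final: 9.1077 /hr


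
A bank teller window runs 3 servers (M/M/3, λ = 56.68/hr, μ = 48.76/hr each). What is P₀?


a = λ/μ = 56.68/48.76 = 1.1624; ρ = a/c = 0.3875
Σ_{k=0}^{2} a^k/k! (terms k=0..2) = 1.00000 + 1.16243 + 0.67562 = 2.83805
Tail: a^3/(3!(1−ρ)) = 1.57072/(6·0.6125) = 0.42739
P₀ = 1/(2.83805 + 0.42739) = 1/3.26544 = 0.306238

Final: 0.306238


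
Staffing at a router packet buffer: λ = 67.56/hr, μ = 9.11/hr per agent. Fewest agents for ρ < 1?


Stability requires cμ > λ ⇔ c > λ/μ.
λ/μ = 67.56/9.11 = 7.4160
Minimum integer c = ⌊7.4160⌋ + 1 = 8
Check: 8·9.11 = 72.88 > 67.56, while 7·9.11 = 63.77 ≤ 67.56

Final: 8 servers


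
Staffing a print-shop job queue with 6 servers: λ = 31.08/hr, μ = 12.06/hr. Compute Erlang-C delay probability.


a = λ/μ = 2.5771; ρ = a/6 = 0.4295
P₀ = 0.075478 (from M/M/c formula)
C(c,a) = [a^c/(c!(1−ρ))]·P₀ = [292.95588/(720·0.5705)]·0.075478
= 0.71323·0.075478 = 0.053833

Final: 0.053833


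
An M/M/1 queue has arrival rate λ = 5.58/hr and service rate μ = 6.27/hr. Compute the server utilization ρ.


ρ = λ/μ = 5.58/6.27 = 0.8900

Final: 0.8900


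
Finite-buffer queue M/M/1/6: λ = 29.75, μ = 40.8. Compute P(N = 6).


ρ = λ/μ = 29.75/40.8 = 0.7292
P_K = (1−ρ)ρ^K/(1−ρ^(K+1)) = (0.2708·0.150301)/(1 − 0.109594)
= 0.040706/0.890406 = 0.045717

Final: 0.045717


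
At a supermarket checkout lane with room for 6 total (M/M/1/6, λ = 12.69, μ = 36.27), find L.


ρ = 12.69/36.27 = 0.3499
L = ρ[1 − (K+1)ρ^K + Kρ^(K+1)] / [(1−ρ)(1−ρ^(K+1))]
Numerator: 0.3499·(1 − 7·0.001834 + 6·0.0006418) = 0.346731
Denominator: (0.6501)·(0.999358) = 0.649707
L = 0.346731/0.649707 = 0.5337

Final: 0.5337


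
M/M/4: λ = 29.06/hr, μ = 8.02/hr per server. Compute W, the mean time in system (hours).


a = 3.6234; ρ = 0.9059; P₀ = 0.010481
Lq = P₀·a^c·ρ/(c!(1−ρ)²) = 7.69454
Wq = Lq/λ = 7.69454/29.06 = 0.26478 hr
W = Wq + 1/μ = 0.26478 + 0.12469 = 0.38947 hr

Final: 0.38947 hr


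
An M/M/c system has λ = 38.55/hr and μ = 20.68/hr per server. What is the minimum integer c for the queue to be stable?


Stability requires cμ > λ ⇔ c > λ/μ.
λ/μ = 38.55/20.68 = 1.8641
Minimum integer c = ⌊1.8641⌋ + 1 = 2
Check: 2·20.68 = 41.36 > 38.55, while 1·20.68 = 20.68 ≤ 38.55

Final: 2 servers


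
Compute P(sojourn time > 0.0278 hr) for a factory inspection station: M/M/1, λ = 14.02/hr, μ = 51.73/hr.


W ~ Exponential(μ−λ) for M/M/1.
μ − λ = 51.73 − 14.02 = 37.7100
P(W > t) = e^{−(μ−λ)t} = e^{−1.0483} = 0.350520

Final: 0.350520


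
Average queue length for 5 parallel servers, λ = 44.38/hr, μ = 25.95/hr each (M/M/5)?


a = λ/μ = 1.7102; ρ = a/5 = 0.3420
P₀ = 0.180244
Lq = P₀·a^c·ρ / (c!·(1−ρ)²) = 0.180244·14.63018·0.3420/(120·0.43291)
= 0.01736

Final: 0.01736


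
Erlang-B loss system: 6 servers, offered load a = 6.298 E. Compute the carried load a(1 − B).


B(6,6.298) = 0.285518 (Erlang-B)
Carried load = a(1 − B) = 6.298·(1 − 0.285518) = 6.298·0.714482 = 4.4998 E

Final: 4.4998 Erlangs


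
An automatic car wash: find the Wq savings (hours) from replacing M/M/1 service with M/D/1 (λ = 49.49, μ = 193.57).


ρ = 49.49/193.57 = 0.2557
Wq(M/M/1) = ρ/(μ−λ) = 0.2557/144.08 = 0.001774 hr
Wq(M/D/1) = ρ/(2(μ−λ)) = 0.0008872 hr
Savings = 0.001774 − 0.0008872 = 0.0008872 hr

Final: 0.0008872 hr


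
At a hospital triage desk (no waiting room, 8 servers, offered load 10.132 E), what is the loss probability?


B(c,a) = (a^c/c!) / Σ_{k=0}^{c} a^k/k!
a^8/8! = 2754.488259
Σ terms (k=0..8): 1.00000 + 10.13200 + 51.32871 + 173.35417 + 439.10611 + 889.80463 + 1502.58341 + 2174.88216 + 2754.48826 = 7996.679455
B = 2754.488259/7996.679455 = 0.344454

Final: 0.344454


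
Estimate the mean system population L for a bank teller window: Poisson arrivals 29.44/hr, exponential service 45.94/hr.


ρ = λ/μ = 29.44/45.94 = 0.6408
L = ρ/(1−ρ) = 0.6408/(1 − 0.6408) = 0.6408/0.3592 = 1.7842

Final: 1.7842


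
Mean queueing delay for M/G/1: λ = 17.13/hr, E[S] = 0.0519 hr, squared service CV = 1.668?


ρ = λ·E[S] = 17.13·0.0519 = 0.8890
E[S²] = E[S]²(1+C_s²) = 0.0519²·(1+1.668) = 0.007187
Wq = λ·E[S²]/(2(1−ρ)) = 17.13·0.007187/(2·0.1110) = 0.55476 hr

Final: 0.55476 hr


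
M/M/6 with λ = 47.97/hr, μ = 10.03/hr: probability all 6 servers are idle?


a = λ/μ = 47.97/10.03 = 4.7827; ρ = a/c = 0.7971
Σ_{k=0}^{5} a^k/k! (terms k=0..5) = 1.00000 + 4.78265 + 11.43688 + 18.23287 + 21.80037 + 20.85272 = 78.10550
Tail: a^6/(6!(1−ρ)) = 11967.75563/(720·0.2029) = 81.92505
P₀ = 1/(78.10550 + 81.92505) = 1/160.03055 = 0.006249

Final: 0.006249


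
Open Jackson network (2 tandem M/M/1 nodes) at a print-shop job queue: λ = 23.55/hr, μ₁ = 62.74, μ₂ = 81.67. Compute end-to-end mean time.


Each node sees arrival rate λ = 23.55/hr (tandem ⇒ throughput preserved).
W₁ = 1/(μ₁−λ) = 1/(62.74−23.55) = 0.02552 hr
W₂ = 1/(μ₂−λ) = 1/(81.67−23.55) = 0.01721 hr
W_total = W₁ + W₂ = 0.02552 + 0.01721 = 0.04272 hr

Final: 0.04272 hr


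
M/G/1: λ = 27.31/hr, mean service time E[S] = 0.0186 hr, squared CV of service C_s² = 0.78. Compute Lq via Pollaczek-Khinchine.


ρ = λ·E[S] = 27.31·0.0186 = 0.5080
Lq = ρ²(1+C_s²)/(2(1−ρ)) = 0.2580·(1+0.78)/(2·0.4920)
= 0.2580·1.7800/0.9841 = 0.46673

Final: 0.46673


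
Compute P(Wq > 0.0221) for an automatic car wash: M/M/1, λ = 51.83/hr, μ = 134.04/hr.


ρ = 51.83/134.04 = 0.3867
P(Wq > t) = ρ·e^{−(μ−λ)t} = 0.3867·e^{−1.8168}
= 0.3867·0.162538 = 0.062850

Final: 0.062850


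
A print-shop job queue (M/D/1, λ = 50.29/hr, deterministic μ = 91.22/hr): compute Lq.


ρ = 50.29/91.22 = 0.5513
M/D/1: Lq = ρ²/(2(1−ρ)) = 0.3039/(2·0.4487) = 0.33869

Final: 0.33869


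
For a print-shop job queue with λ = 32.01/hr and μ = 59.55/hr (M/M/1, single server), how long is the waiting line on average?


ρ = 32.01/59.55 = 0.5375
Lq = ρ²/(1−ρ) = 0.2889/0.4625 = 0.6248

Final: 0.6248


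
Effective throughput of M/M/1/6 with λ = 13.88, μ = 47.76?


ρ = 0.2906; P_K = (1−ρ)ρ^6/(1−ρ^7) = 0.0004275
λ_eff = λ(1 − P_K) = 13.88·(1 − 0.0004275) = 13.88·0.999573 = 13.8741 /hr

Final: 13.8741 /hr


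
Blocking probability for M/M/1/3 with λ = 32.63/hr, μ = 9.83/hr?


ρ = λ/μ = 32.63/9.83 = 3.3194
P_K = (1−ρ)ρ^K/(1−ρ^(K+1)) = (-2.3194·36.575533)/(1 − 121.409934)
= -84.834401/-120.409934 = 0.704547

Final: 0.704547


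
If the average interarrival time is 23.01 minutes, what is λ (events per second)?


λ = 1/(interarrival time) in consistent units.
1 second = 0.0166667 min, so λ = 0.0166667/23.01 = 0.0007243 per second

Final: 0.0007243 /sec


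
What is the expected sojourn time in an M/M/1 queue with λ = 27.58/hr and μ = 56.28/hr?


W = 1/(μ−λ) = 1/(56.28 − 27.58) = 1/28.70 = 0.03484 hr

Final: 0.03484 hr


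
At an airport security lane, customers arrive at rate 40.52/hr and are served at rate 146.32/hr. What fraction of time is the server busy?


ρ = λ/μ = 40.52/146.32 = 0.2769

Final: 0.2769


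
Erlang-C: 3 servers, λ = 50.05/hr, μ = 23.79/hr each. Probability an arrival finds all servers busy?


a = λ/μ = 2.1038; ρ = a/3 = 0.7013
P₀ = 0.095128 (from M/M/c formula)
C(c,a) = [a^c/(c!(1−ρ))]·P₀ = [9.31170/(6·0.2987)]·0.095128
= 5.19525·0.095128 = 0.494215

Final: 0.494215


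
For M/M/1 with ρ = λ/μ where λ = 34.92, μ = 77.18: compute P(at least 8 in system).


ρ = 34.92/77.18 = 0.4524
P(N ≥ n) = ρ^n = 0.4524^8 = 0.001756

Final: 0.001756


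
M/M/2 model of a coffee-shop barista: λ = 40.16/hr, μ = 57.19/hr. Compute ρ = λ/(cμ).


ρ = λ/(cμ) = 40.16/(2·57.19) = 40.16/114.38 = 0.3511

Final: 0.3511


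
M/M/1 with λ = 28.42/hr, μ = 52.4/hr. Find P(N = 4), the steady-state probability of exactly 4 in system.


ρ = 28.42/52.4 = 0.5424
P_n = (1−ρ)·ρ^n = (1 − 0.5424)·0.5424^4 = 0.4576·0.086531 = 0.039599

Final: 0.039599


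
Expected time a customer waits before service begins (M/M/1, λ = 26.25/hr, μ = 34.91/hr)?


ρ = 26.25/34.91 = 0.7519
Wq = ρ/(μ−λ) = 0.7519/(34.91 − 26.25) = 0.7519/8.66 = 0.08683 hr

Final: 0.08683 hr


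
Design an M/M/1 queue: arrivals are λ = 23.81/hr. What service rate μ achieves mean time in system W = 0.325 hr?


W = 1/(μ−λ) ⇒ μ − λ = 1/W = 1/0.325 = 3.0769
μ = λ + 1/W = 23.81 + 3.0769 = 26.8869 per hr

Final: 26.8869 /hr


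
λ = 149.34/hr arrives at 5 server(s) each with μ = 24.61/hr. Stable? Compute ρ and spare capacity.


Total capacity cμ = 5·24.61 = 123.05/hr
ρ = λ/(cμ) = 149.34/123.05 = 1.2137
Stable ⇔ ρ < 1: NO
Spare capacity = cμ − λ = 123.05 − 149.34 = -26.29/hr

Final: ρ = 1.2137; unstable; margin = -26.29/hr


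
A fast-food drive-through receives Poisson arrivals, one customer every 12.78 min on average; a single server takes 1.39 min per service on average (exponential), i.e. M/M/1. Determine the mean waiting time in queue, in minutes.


λ = 60/12.78 = 4.6948 /hr
μ = 60/1.39 = 43.1655 /hr
ρ = λ/μ = 4.6948/43.1655 = 0.1088
Wq = ρ/(μ−λ) = 0.1088/(43.1655−4.6948) = 0.002827 hr
In minutes: 0.002827·60 = 0.1696 min

Final: 0.1696 min


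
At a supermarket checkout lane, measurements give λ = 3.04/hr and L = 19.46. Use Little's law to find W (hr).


W = L/λ = 19.46/3.04 = 6.4013 hr

Final: 6.4013 hr


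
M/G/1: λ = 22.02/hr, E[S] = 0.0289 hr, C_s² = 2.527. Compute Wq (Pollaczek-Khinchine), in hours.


ρ = λ·E[S] = 22.02·0.0289 = 0.6364
E[S²] = E[S]²(1+C_s²) = 0.0289²·(1+2.527) = 0.002946
Wq = λ·E[S²]/(2(1−ρ)) = 22.02·0.002946/(2·0.3636) = 0.08919 hr

Final: 0.08919 hr


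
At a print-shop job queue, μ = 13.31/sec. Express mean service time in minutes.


Mean service time = 1/μ = 1/13.31 second = 0.07513 second
In minutes: 0.07513 × 0.0166667 = 0.001252 min

Final: 0.001252 min


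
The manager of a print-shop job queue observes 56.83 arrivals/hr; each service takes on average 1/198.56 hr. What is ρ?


ρ = λ/μ = 56.83/198.56 = 0.2862

Final: 0.2862


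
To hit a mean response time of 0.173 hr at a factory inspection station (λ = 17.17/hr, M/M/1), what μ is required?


W = 1/(μ−λ) ⇒ μ − λ = 1/W = 1/0.173 = 5.7803
μ = λ + 1/W = 17.17 + 5.7803 = 22.9503 per hr

Final: 22.9503 /hr


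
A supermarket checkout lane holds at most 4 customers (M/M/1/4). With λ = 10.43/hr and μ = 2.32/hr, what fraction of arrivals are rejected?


ρ = λ/μ = 10.43/2.32 = 4.4957
P_K = (1−ρ)ρ^K/(1−ρ^(K+1)) = (-3.4957·408.493635)/(1 − 1836.460610)
= -1427.966975/-1835.460610 = 0.777988

Final: 0.777988


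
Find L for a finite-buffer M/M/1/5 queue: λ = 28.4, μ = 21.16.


ρ = 28.4/21.16 = 1.3422
L = ρ[1 − (K+1)ρ^K + Kρ^(K+1)] / [(1−ρ)(1−ρ^(K+1))]
Numerator: 1.3422·(1 − 6·4.355253 + 5·5.845425) = 5.496937
Denominator: (-0.3422)·(-4.845425) = 1.657886
L = 5.496937/1.657886 = 3.3156

Final: 3.3156


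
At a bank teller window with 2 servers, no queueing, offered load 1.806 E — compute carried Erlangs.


B(2,1.806) = 0.367565 (Erlang-B)
Carried load = a(1 − B) = 1.806·(1 − 0.367565) = 1.806·0.632435 = 1.1422 E

Final: 1.1422 Erlangs


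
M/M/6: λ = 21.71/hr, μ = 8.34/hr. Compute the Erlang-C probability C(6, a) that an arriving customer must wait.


a = λ/μ = 2.6031; ρ = a/6 = 0.4339
P₀ = 0.073509 (from M/M/c formula)
C(c,a) = [a^c/(c!(1−ρ))]·P₀ = [311.14486/(720·0.5661)]·0.073509
= 0.76331·0.073509 = 0.056110

Final: 0.056110


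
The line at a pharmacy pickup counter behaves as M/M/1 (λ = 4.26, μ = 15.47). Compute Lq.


ρ = 4.26/15.47 = 0.2754
Lq = ρ²/(1−ρ) = 0.07583/0.7246 = 0.1046

Final: 0.1046


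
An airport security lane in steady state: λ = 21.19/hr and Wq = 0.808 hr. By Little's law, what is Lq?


Lq = λWq = 21.19·0.808 = 17.1215

Final: 17.1215


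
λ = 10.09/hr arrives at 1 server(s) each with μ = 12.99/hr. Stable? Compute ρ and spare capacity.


Total capacity cμ = 1·12.99 = 12.99/hr
ρ = λ/(cμ) = 10.09/12.99 = 0.7768
Stable ⇔ ρ < 1: YES
Spare capacity = cμ − λ = 12.99 − 10.09 = 2.90/hr

Final: ρ = 0.7768; stable; margin = 2.90/hr


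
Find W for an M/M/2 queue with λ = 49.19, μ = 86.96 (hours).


a = 0.5657; ρ = 0.2828; P₀ = 0.559052
Lq = P₀·a^c·ρ/(c!(1−ρ)²) = 0.04918
Wq = Lq/λ = 0.04918/49.19 = 0.0009999 hr
W = Wq + 1/μ = 0.0009999 + 0.01150 = 0.01250 hr

Final: 0.01250 hr


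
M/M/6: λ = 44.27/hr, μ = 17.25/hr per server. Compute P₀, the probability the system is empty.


a = λ/μ = 44.27/17.25 = 2.5664; ρ = a/c = 0.4277
Σ_{k=0}^{5} a^k/k! (terms k=0..5) = 1.00000 + 2.56638 + 3.29314 + 2.81715 + 1.80747 + 0.92773 = 12.41187
Tail: a^6/(6!(1−ρ)) = 285.70809/(720·0.5723) = 0.69341
P₀ = 1/(12.41187 + 0.69341) = 1/13.10528 = 0.076305

Final: 0.076305


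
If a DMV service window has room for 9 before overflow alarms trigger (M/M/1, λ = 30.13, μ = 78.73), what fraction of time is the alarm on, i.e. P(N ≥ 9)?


ρ = 30.13/78.73 = 0.3827
P(N ≥ n) = ρ^n = 0.3827^9 = 0.0001761

Final: 0.0001761


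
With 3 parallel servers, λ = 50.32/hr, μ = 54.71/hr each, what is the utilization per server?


ρ = λ/(cμ) = 50.32/(3·54.71) = 50.32/164.13 = 0.3066

Final: 0.3066


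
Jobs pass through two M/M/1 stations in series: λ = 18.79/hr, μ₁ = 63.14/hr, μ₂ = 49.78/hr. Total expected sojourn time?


Each node sees arrival rate λ = 18.79/hr (tandem ⇒ throughput preserved).
W₁ = 1/(μ₁−λ) = 1/(63.14−18.79) = 0.02255 hr
W₂ = 1/(μ₂−λ) = 1/(49.78−18.79) = 0.03227 hr
W_total = W₁ + W₂ = 0.02255 + 0.03227 = 0.05482 hr

Final: 0.05482 hr


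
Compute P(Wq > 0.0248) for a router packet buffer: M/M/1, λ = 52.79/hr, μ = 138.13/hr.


ρ = 52.79/138.13 = 0.3822
P(Wq > t) = ρ·e^{−(μ−λ)t} = 0.3822·e^{−2.1164}
= 0.3822·0.120461 = 0.046037

Final: 0.046037


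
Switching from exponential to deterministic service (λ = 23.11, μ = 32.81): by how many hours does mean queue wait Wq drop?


ρ = 23.11/32.81 = 0.7044
Wq(M/M/1) = ρ/(μ−λ) = 0.7044/9.70 = 0.07261 hr
Wq(M/D/1) = ρ/(2(μ−λ)) = 0.03631 hr
Savings = 0.07261 − 0.03631 = 0.03631 hr

Final: 0.03631 hr


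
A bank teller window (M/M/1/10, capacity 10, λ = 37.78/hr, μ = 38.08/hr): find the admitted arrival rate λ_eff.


ρ = 0.9921; P_K = (1−ρ)ρ^10/(1−ρ^11) = 0.087357
λ_eff = λ(1 − P_K) = 37.78·(1 − 0.087357) = 37.78·0.912643 = 34.4797 /hr

Final: 34.4797 /hr


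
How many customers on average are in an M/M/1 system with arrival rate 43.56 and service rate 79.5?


ρ = λ/μ = 43.56/79.5 = 0.5479
L = ρ/(1−ρ) = 0.5479/(1 − 0.5479) = 0.5479/0.4521 = 1.2120

Final: 1.2120


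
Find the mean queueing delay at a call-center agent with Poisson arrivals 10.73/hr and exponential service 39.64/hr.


ρ = 10.73/39.64 = 0.2707
Wq = ρ/(μ−λ) = 0.2707/(39.64 − 10.73) = 0.2707/28.91 = 0.009363 hr

Final: 0.009363 hr


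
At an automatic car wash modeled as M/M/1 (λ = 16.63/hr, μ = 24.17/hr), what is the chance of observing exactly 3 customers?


ρ = 16.63/24.17 = 0.6880
P_n = (1−ρ)·ρ^n = (1 − 0.6880)·0.6880^3 = 0.3120·0.325722 = 0.101611

Final: 0.101611


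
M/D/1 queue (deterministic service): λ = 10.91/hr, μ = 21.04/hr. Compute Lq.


ρ = 10.91/21.04 = 0.5185
M/D/1: Lq = ρ²/(2(1−ρ)) = 0.2689/(2·0.4815) = 0.27923

Final: 0.27923


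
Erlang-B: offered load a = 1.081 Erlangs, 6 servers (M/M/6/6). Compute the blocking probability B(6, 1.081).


B(c,a) = (a^c/c!) / Σ_{k=0}^{c} a^k/k!
a^6/6! = 0.002216
Σ terms (k=0..6): 1.00000 + 1.08100 + 0.58428 + 0.21054 + 0.05690 + 0.01230 + 0.002216 = 2.947231
B = 0.002216/2.947231 = 0.0007520

Final: 0.0007520


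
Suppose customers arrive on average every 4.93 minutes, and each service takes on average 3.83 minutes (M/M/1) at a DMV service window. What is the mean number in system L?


λ = 60/4.93 = 12.1704 /hr
μ = 60/3.83 = 15.6658 /hr
ρ = λ/μ = 12.1704/15.6658 = 0.7769
L = ρ/(1−ρ) = 0.7769/0.2231 = 3.4818

Final: 3.4818


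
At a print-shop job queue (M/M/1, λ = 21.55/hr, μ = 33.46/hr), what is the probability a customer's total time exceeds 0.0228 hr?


W ~ Exponential(μ−λ) for M/M/1.
μ − λ = 33.46 − 21.55 = 11.9100
P(W > t) = e^{−(μ−λ)t} = e^{−0.2715} = 0.762199

Final: 0.762199


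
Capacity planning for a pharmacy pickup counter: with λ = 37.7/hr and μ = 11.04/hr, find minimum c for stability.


Stability requires cμ > λ ⇔ c > λ/μ.
λ/μ = 37.7/11.04 = 3.4149
Minimum integer c = ⌊3.4149⌋ + 1 = 4
Check: 4·11.04 = 44.16 > 37.7, while 3·11.04 = 33.12 ≤ 37.7

Final: 4 servers


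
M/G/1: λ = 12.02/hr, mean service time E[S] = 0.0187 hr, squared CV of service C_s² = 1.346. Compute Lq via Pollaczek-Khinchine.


ρ = λ·E[S] = 12.02·0.0187 = 0.2248
Lq = ρ²(1+C_s²)/(2(1−ρ)) = 0.05052·(1+1.346)/(2·0.7752)
= 0.05052·2.3460/1.5505 = 0.07645

Final: 0.07645


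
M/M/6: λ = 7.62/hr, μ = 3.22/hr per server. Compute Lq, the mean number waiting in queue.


a = λ/μ = 2.3665; ρ = a/6 = 0.3944
P₀ = 0.093429
Lq = P₀·a^c·ρ / (c!·(1−ρ)²) = 0.093429·175.62834·0.3944/(720·0.36674)
= 0.02451

Final: 0.02451


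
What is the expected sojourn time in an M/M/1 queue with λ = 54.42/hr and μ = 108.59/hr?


W = 1/(μ−λ) = 1/(108.59 − 54.42) = 1/54.17 = 0.01846 hr

Final: 0.01846 hr


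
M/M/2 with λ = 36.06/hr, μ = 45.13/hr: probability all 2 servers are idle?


a = λ/μ = 36.06/45.13 = 0.7990; ρ = a/c = 0.3995
Σ_{k=0}^{1} a^k/k! (terms k=0..1) = 1.00000 + 0.79903 = 1.79903
Tail: a^2/(2!(1−ρ)) = 0.63844/(2·0.6005) = 0.53160
P₀ = 1/(1.79903 + 0.53160) = 1/2.33063 = 0.429069

Final: 0.429069


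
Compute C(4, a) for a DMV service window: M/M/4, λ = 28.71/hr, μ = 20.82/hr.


a = λ/μ = 1.3790; ρ = a/4 = 0.3447
P₀ = 0.250208 (from M/M/c formula)
C(c,a) = [a^c/(c!(1−ρ))]·P₀ = [3.61585/(24·0.6553)]·0.250208
= 0.22992·0.250208 = 0.057529

Final: 0.057529


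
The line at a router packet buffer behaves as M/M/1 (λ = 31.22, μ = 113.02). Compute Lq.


ρ = 31.22/113.02 = 0.2762
Lq = ρ²/(1−ρ) = 0.07631/0.7238 = 0.1054

Final: 0.1054


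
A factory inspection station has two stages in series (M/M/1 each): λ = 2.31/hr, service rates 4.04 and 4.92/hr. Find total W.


Each node sees arrival rate λ = 2.31/hr (tandem ⇒ throughput preserved).
W₁ = 1/(μ₁−λ) = 1/(4.04−2.31) = 0.57803 hr
W₂ = 1/(μ₂−λ) = 1/(4.92−2.31) = 0.38314 hr
W_total = W₁ + W₂ = 0.57803 + 0.38314 = 0.96118 hr

Final: 0.96118 hr


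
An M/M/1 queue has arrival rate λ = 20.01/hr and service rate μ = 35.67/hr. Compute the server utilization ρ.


ρ = λ/μ = 20.01/35.67 = 0.5610

Final: 0.5610


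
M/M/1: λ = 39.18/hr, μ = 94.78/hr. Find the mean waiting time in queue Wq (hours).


ρ = 39.18/94.78 = 0.4134
Wq = ρ/(μ−λ) = 0.4134/(94.78 − 39.18) = 0.4134/55.60 = 0.007435 hr

Final: 0.007435 hr


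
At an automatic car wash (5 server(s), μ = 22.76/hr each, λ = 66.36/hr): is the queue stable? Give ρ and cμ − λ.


Total capacity cμ = 5·22.76 = 113.80/hr
ρ = λ/(cμ) = 66.36/113.80 = 0.5831
Stable ⇔ ρ < 1: YES
Spare capacity = cμ − λ = 113.80 − 66.36 = 47.44/hr

Final: ρ = 0.5831; stable; margin = 47.44/hr


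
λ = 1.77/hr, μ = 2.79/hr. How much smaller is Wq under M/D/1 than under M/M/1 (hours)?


ρ = 1.77/2.79 = 0.6344
Wq(M/M/1) = ρ/(μ−λ) = 0.6344/1.02 = 0.62197 hr
Wq(M/D/1) = ρ/(2(μ−λ)) = 0.31098 hr
Savings = 0.62197 − 0.31098 = 0.31098 hr

Final: 0.31098 hr


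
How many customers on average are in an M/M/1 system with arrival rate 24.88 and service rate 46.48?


ρ = λ/μ = 24.88/46.48 = 0.5353
L = ρ/(1−ρ) = 0.5353/(1 − 0.5353) = 0.5353/0.4647 = 1.1519

Final: 1.1519


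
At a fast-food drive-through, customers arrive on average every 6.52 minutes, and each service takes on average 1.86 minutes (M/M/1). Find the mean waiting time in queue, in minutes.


λ = 60/6.52 = 9.2025 /hr
μ = 60/1.86 = 32.2581 /hr
ρ = λ/μ = 9.2025/32.2581 = 0.2853
Wq = ρ/(μ−λ) = 0.2853/(32.2581−9.2025) = 0.01237 hr
In minutes: 0.01237·60 = 0.7424 min

Final: 0.7424 min


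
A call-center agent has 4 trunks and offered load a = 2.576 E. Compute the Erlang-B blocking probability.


B(c,a) = (a^c/c!) / Σ_{k=0}^{c} a^k/k!
a^4/4! = 1.834730
Σ terms (k=0..4): 1.00000 + 2.57600 + 3.31789 + 2.84896 + 1.83473 = 11.577578
B = 1.834730/11.577578 = 0.158473

Final: 0.158473


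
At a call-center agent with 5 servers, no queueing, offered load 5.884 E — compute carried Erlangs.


B(5,5.884) = 0.352224 (Erlang-B)
Carried load = a(1 − B) = 5.884·(1 − 0.352224) = 5.884·0.647776 = 3.8115 E

Final: 3.8115 Erlangs


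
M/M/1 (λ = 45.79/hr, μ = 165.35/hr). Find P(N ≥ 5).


ρ = 45.79/165.35 = 0.2769
P(N ≥ n) = ρ^n = 0.2769^5 = 0.001629

Final: 0.001629


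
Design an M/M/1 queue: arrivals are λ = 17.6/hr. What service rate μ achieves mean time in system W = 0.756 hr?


W = 1/(μ−λ) ⇒ μ − λ = 1/W = 1/0.756 = 1.3228
μ = λ + 1/W = 17.6 + 1.3228 = 18.9228 per hr

Final: 18.9228 /hr


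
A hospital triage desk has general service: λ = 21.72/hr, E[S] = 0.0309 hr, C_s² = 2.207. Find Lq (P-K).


ρ = λ·E[S] = 21.72·0.0309 = 0.6711
Lq = ρ²(1+C_s²)/(2(1−ρ)) = 0.4504·(1+2.207)/(2·0.3289)
= 0.4504·3.2070/0.6577 = 2.19637

Final: 2.19637


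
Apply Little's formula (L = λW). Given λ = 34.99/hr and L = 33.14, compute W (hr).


W = L/λ = 33.14/34.99 = 0.9471 hr

Final: 0.9471 hr


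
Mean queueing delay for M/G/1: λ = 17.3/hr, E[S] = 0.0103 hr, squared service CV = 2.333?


ρ = λ·E[S] = 17.3·0.0103 = 0.1782
E[S²] = E[S]²(1+C_s²) = 0.0103²·(1+2.333) = 0.0003536
Wq = λ·E[S²]/(2(1−ρ)) = 17.3·0.0003536/(2·0.8218) = 0.003722 hr

Final: 0.003722 hr


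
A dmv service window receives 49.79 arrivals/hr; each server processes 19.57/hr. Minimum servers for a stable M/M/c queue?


Stability requires cμ > λ ⇔ c > λ/μ.
λ/μ = 49.79/19.57 = 2.5442
Minimum integer c = ⌊2.5442⌋ + 1 = 3
Check: 3·19.57 = 58.71 > 49.79, while 2·19.57 = 39.14 ≤ 49.79

Final: 3 servers


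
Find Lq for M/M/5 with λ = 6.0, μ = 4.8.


a = λ/μ = 1.2500; ρ = a/5 = 0.2500
P₀ = 0.286336
Lq = P₀·a^c·ρ / (c!·(1−ρ)²) = 0.286336·3.05176·0.2500/(120·0.56250)
= 0.003236

Final: 0.003236


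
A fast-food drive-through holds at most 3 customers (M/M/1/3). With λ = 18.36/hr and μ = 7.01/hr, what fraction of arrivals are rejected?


ρ = λ/μ = 18.36/7.01 = 2.6191
P_K = (1−ρ)ρ^K/(1−ρ^(K+1)) = (-1.6191·17.966520)/(1 − 47.056393)
= -29.089873/-46.056393 = 0.631614

Final: 0.631614


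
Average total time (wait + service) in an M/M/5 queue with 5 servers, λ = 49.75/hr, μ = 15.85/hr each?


a = 3.1388; ρ = 0.6278; P₀ = 0.039867
Lq = P₀·a^c·ρ/(c!(1−ρ)²) = 0.45856
Wq = Lq/λ = 0.45856/49.75 = 0.009217 hr
W = Wq + 1/μ = 0.009217 + 0.06309 = 0.07231 hr

Final: 0.07231 hr


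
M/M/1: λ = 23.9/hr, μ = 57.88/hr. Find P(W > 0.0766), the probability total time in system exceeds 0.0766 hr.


W ~ Exponential(μ−λ) for M/M/1.
μ − λ = 57.88 − 23.9 = 33.9800
P(W > t) = e^{−(μ−λ)t} = e^{−2.6029} = 0.074061

Final: 0.074061


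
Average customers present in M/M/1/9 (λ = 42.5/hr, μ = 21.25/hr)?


ρ = 42.5/21.25 = 2.0000
L = ρ[1 − (K+1)ρ^K + Kρ^(K+1)] / [(1−ρ)(1−ρ^(K+1))]
Numerator: 2.0000·(1 − 10·512.000000 + 9·1024.000000) = 8194.000000
Denominator: (-1.0000)·(-1023.000000) = 1023.000000
L = 8194.000000/1023.000000 = 8.0098

Final: 8.0098


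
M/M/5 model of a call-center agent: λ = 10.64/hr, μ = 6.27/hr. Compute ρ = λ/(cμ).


ρ = λ/(cμ) = 10.64/(5·6.27) = 10.64/31.35 = 0.3394

Final: 0.3394


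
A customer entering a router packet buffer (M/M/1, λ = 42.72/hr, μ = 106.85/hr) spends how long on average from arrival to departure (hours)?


W = 1/(μ−λ) = 1/(106.85 − 42.72) = 1/64.13 = 0.01559 hr

Final: 0.01559 hr


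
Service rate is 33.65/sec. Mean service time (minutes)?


Mean service time = 1/μ = 1/33.65 second = 0.02972 second
In minutes: 0.02972 × 0.0166667 = 0.0004953 min

Final: 0.0004953 min


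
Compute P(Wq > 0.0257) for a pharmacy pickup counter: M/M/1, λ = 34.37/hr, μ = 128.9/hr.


ρ = 34.37/128.9 = 0.2666
P(Wq > t) = ρ·e^{−(μ−λ)t} = 0.2666·e^{−2.4294}
= 0.2666·0.088088 = 0.023488

Final: 0.023488


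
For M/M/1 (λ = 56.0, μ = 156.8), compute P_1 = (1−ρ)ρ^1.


ρ = 56.0/156.8 = 0.3571
P_n = (1−ρ)·ρ^n = (1 − 0.3571)·0.3571^1 = 0.6429·0.357143 = 0.229592

Final: 0.229592


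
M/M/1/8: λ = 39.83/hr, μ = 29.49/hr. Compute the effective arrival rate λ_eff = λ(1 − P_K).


ρ = 1.3506; P_K = (1−ρ)ρ^8/(1−ρ^9) = 0.278205
λ_eff = λ(1 − P_K) = 39.83·(1 − 0.278205) = 39.83·0.721795 = 28.7491 /hr

Final: 28.7491 /hr


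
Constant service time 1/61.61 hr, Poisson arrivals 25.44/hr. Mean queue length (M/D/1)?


ρ = 25.44/61.61 = 0.4129
M/D/1: Lq = ρ²/(2(1−ρ)) = 0.1705/(2·0.5871) = 0.14521

Final: 0.14521


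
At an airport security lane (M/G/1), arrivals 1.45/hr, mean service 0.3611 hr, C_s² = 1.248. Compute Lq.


ρ = λ·E[S] = 1.45·0.3611 = 0.5236
Lq = ρ²(1+C_s²)/(2(1−ρ)) = 0.2742·(1+1.248)/(2·0.4764)
= 0.2742·2.2480/0.9528 = 0.64682

Final: 0.64682


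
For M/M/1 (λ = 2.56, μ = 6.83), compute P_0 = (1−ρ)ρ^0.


ρ = 2.56/6.83 = 0.3748
P_n = (1−ρ)·ρ^n = (1 − 0.3748)·0.3748^0 = 0.6252·1.000000 = 0.625183

Final: 0.625183


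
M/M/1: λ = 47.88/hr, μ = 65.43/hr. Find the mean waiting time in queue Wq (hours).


ρ = 47.88/65.43 = 0.7318
Wq = ρ/(μ−λ) = 0.7318/(65.43 − 47.88) = 0.7318/17.55 = 0.04170 hr

Final: 0.04170 hr


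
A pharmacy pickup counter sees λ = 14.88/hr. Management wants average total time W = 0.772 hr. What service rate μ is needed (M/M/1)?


W = 1/(μ−λ) ⇒ μ − λ = 1/W = 1/0.772 = 1.2953
μ = λ + 1/W = 14.88 + 1.2953 = 16.1753 per hr

Final: 16.1753 /hr


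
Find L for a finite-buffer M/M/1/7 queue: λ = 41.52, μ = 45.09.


ρ = 41.52/45.09 = 0.9208
L = ρ[1 − (K+1)ρ^K + Kρ^(K+1)] / [(1−ρ)(1−ρ^(K+1))]
Numerator: 0.9208·(1 − 8·0.561358 + 7·0.516912) = 0.117427
Denominator: (0.07917)·(0.483088) = 0.038248
L = 0.117427/0.038248 = 3.0701

Final: 3.0701


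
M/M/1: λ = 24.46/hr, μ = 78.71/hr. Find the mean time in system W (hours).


W = 1/(μ−λ) = 1/(78.71 − 24.46) = 1/54.25 = 0.01843 hr

Final: 0.01843 hr


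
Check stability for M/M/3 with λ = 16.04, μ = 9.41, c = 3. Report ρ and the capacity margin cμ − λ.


Total capacity cμ = 3·9.41 = 28.23/hr
ρ = λ/(cμ) = 16.04/28.23 = 0.5682
Stable ⇔ ρ < 1: YES
Spare capacity = cμ − λ = 28.23 − 16.04 = 12.19/hr

Final: ρ = 0.5682; stable; margin = 12.19/hr


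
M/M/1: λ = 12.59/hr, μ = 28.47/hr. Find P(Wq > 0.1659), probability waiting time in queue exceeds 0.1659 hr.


ρ = 12.59/28.47 = 0.4422
P(Wq > t) = ρ·e^{−(μ−λ)t} = 0.4422·e^{−2.6345}
= 0.4422·0.071755 = 0.031732

Final: 0.031732


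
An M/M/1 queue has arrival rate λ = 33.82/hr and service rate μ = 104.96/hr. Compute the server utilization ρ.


ρ = λ/μ = 33.82/104.96 = 0.3222

Final: 0.3222


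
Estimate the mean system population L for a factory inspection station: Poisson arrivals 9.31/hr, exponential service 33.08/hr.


ρ = λ/μ = 9.31/33.08 = 0.2814
L = ρ/(1−ρ) = 0.2814/(1 − 0.2814) = 0.2814/0.7186 = 0.3917

Final: 0.3917


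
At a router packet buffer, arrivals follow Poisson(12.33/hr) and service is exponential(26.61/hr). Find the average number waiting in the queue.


ρ = 12.33/26.61 = 0.4634
Lq = ρ²/(1−ρ) = 0.2147/0.5366 = 0.4001

Final: 0.4001


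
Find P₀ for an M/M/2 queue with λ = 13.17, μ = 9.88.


a = λ/μ = 13.17/9.88 = 1.3330; ρ = a/c = 0.6665
Σ_{k=0}^{1} a^k/k! (terms k=0..1) = 1.00000 + 1.33300 = 2.33300
Tail: a^2/(2!(1−ρ)) = 1.77688/(2·0.3335) = 2.66397
P₀ = 1/(2.33300 + 2.66397) = 1/4.99697 = 0.200121

Final: 0.200121


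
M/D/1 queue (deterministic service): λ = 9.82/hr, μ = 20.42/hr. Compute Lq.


ρ = 9.82/20.42 = 0.4809
M/D/1: Lq = ρ²/(2(1−ρ)) = 0.2313/(2·0.5191) = 0.22276

Final: 0.22276


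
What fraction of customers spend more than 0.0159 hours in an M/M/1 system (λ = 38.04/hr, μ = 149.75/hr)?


W ~ Exponential(μ−λ) for M/M/1.
μ − λ = 149.75 − 38.04 = 111.7100
P(W > t) = e^{−(μ−λ)t} = e^{−1.7762} = 0.169282

Final: 0.169282


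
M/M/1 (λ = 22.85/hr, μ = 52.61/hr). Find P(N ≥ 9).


ρ = 22.85/52.61 = 0.4343
P(N ≥ n) = ρ^n = 0.4343^9 = 0.0005500

Final: 0.0005500


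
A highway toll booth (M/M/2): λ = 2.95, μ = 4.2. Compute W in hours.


a = 0.7024; ρ = 0.3512; P₀ = 0.480176
Lq = P₀·a^c·ρ/(c!(1−ρ)²) = 0.09882
Wq = Lq/λ = 0.09882/2.95 = 0.03350 hr
W = Wq + 1/μ = 0.03350 + 0.23810 = 0.27159 hr

Final: 0.27159 hr


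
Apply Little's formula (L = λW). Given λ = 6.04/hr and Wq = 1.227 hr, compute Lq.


Lq = λWq = 6.04·1.227 = 7.4111

Final: 7.4111


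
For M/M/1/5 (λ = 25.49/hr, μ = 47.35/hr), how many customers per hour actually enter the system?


ρ = 0.5383; P_K = (1−ρ)ρ^5/(1−ρ^6) = 0.021393
λ_eff = λ(1 − P_K) = 25.49·(1 − 0.021393) = 25.49·0.978607 = 24.9447 /hr

Final: 24.9447 /hr


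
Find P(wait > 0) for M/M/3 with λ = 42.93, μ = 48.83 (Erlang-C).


a = λ/μ = 0.8792; ρ = a/3 = 0.2931
P₀ = 0.412226 (from M/M/c formula)
C(c,a) = [a^c/(c!(1−ρ))]·P₀ = [0.67955/(6·0.7069)]·0.412226
= 0.16021·0.412226 = 0.066042

Final: 0.066042


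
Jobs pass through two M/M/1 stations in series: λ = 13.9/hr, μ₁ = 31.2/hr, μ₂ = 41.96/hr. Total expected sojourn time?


Each node sees arrival rate λ = 13.9/hr (tandem ⇒ throughput preserved).
W₁ = 1/(μ₁−λ) = 1/(31.2−13.9) = 0.05780 hr
W₂ = 1/(μ₂−λ) = 1/(41.96−13.9) = 0.03564 hr
W_total = W₁ + W₂ = 0.05780 + 0.03564 = 0.09344 hr

Final: 0.09344 hr


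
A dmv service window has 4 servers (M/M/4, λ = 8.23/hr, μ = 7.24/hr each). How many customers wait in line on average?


a = λ/μ = 1.1367; ρ = a/4 = 0.2842
P₀ = 0.320017
Lq = P₀·a^c·ρ / (c!·(1−ρ)²) = 0.320017·1.66973·0.2842/(24·0.51239)
= 0.01235

Final: 0.01235


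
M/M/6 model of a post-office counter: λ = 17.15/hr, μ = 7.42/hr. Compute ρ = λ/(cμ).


ρ = λ/(cμ) = 17.15/(6·7.42) = 17.15/44.52 = 0.3852

Final: 0.3852


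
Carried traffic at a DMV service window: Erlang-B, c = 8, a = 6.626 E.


B(8,6.626) = 0.157317 (Erlang-B)
Carried load = a(1 − B) = 6.626·(1 − 0.157317) = 6.626·0.842683 = 5.5836 E

Final: 5.5836 Erlangs


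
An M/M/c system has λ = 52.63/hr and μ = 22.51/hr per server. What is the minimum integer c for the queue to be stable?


Stability requires cμ > λ ⇔ c > λ/μ.
λ/μ = 52.63/22.51 = 2.3381
Minimum integer c = ⌊2.3381⌋ + 1 = 3
Check: 3·22.51 = 67.53 > 52.63, while 2·22.51 = 45.02 ≤ 52.63

Final: 3 servers


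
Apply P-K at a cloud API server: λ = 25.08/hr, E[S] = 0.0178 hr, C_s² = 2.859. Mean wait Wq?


ρ = λ·E[S] = 25.08·0.0178 = 0.4464
E[S²] = E[S]²(1+C_s²) = 0.0178²·(1+2.859) = 0.001223
Wq = λ·E[S²]/(2(1−ρ)) = 25.08·0.001223/(2·0.5536) = 0.02770 hr

Final: 0.02770 hr


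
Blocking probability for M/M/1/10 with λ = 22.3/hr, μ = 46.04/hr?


ρ = λ/μ = 22.3/46.04 = 0.4844
P_K = (1−ρ)ρ^K/(1−ρ^(K+1)) = (0.5156·0.0007107)/(1 − 0.0003442)
= 0.0003665/0.999656 = 0.0003666

Final: 0.0003666


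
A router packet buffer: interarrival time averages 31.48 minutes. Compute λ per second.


λ = 1/(interarrival time) in consistent units.
1 second = 0.0166667 min, so λ = 0.0166667/31.48 = 0.0005294 per second

Final: 0.0005294 /sec


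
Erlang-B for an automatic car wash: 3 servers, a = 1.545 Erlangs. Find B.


B(c,a) = (a^c/c!) / Σ_{k=0}^{c} a^k/k!
a^3/3! = 0.614659
Σ terms (k=0..3): 1.00000 + 1.54500 + 1.19351 + 0.61466 = 4.353171
B = 0.614659/4.353171 = 0.141198

Final: 0.141198


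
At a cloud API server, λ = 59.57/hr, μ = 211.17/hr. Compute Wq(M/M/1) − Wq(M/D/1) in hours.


ρ = 59.57/211.17 = 0.2821
Wq(M/M/1) = ρ/(μ−λ) = 0.2821/151.60 = 0.001861 hr
Wq(M/D/1) = ρ/(2(μ−λ)) = 0.0009304 hr
Savings = 0.001861 − 0.0009304 = 0.0009304 hr

Final: 0.0009304 hr


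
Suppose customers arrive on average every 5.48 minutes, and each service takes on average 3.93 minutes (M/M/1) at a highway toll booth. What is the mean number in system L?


λ = 60/5.48 = 10.9489 /hr
μ = 60/3.93 = 15.2672 /hr
ρ = λ/μ = 10.9489/15.2672 = 0.7172
L = ρ/(1−ρ) = 0.7172/0.2828 = 2.5355

Final: 2.5355


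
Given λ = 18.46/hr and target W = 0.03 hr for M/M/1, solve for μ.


W = 1/(μ−λ) ⇒ μ − λ = 1/W = 1/0.03 = 33.3333
μ = λ + 1/W = 18.46 + 33.3333 = 51.7933 per hr

Final: 51.7933 /hr


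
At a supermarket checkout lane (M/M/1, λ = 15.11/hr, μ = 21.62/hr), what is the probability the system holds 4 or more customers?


ρ = 15.11/21.62 = 0.6989
P(N ≥ n) = ρ^n = 0.6989^4 = 0.238581

Final: 0.238581


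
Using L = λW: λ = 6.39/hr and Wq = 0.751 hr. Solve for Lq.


Lq = λWq = 6.39·0.751 = 4.7989

Final: 4.7989


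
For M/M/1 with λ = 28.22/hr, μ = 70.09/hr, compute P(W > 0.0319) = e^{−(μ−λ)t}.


W ~ Exponential(μ−λ) for M/M/1.
μ − λ = 70.09 − 28.22 = 41.8700
P(W > t) = e^{−(μ−λ)t} = e^{−1.3357} = 0.262986

Final: 0.262986


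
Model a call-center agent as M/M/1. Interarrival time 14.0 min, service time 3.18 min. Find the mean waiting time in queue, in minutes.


λ = 60/14.0 = 4.2857 /hr
μ = 60/3.18 = 18.8679 /hr
ρ = λ/μ = 4.2857/18.8679 = 0.2271
Wq = ρ/(μ−λ) = 0.2271/(18.8679−4.2857) = 0.01558 hr
In minutes: 0.01558·60 = 0.9346 min

Final: 0.9346 min


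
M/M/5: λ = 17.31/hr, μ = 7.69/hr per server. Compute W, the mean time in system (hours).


a = 2.2510; ρ = 0.4502; P₀ = 0.103832
Lq = P₀·a^c·ρ/(c!(1−ρ)²) = 0.07447
Wq = Lq/λ = 0.07447/17.31 = 0.004302 hr
W = Wq + 1/μ = 0.004302 + 0.13004 = 0.13434 hr

Final: 0.13434 hr


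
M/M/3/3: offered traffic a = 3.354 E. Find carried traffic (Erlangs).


B(3,3.354) = 0.386571 (Erlang-B)
Carried load = a(1 − B) = 3.354·(1 − 0.386571) = 3.354·0.613429 = 2.0574 E

Final: 2.0574 Erlangs


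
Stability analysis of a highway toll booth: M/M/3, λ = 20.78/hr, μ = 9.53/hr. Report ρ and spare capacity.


Total capacity cμ = 3·9.53 = 28.59/hr
ρ = λ/(cμ) = 20.78/28.59 = 0.7268
Stable ⇔ ρ < 1: YES
Spare capacity = cμ − λ = 28.59 − 20.78 = 7.81/hr

Final: ρ = 0.7268; stable; margin = 7.81/hr


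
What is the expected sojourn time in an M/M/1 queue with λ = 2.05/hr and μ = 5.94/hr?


W = 1/(μ−λ) = 1/(5.94 − 2.05) = 1/3.89 = 0.2571 hr

Final: 0.2571 hr


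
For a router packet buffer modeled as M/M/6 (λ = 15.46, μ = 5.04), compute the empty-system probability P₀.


a = λ/μ = 15.46/5.04 = 3.0675; ρ = a/c = 0.5112
Σ_{k=0}^{5} a^k/k! (terms k=0..5) = 1.00000 + 3.06746 + 4.70466 + 4.81045 + 3.68897 + 2.26315 = 19.53468
Tail: a^6/(6!(1−ρ)) = 833.05508/(720·0.4888) = 2.36727
P₀ = 1/(19.53468 + 2.36727) = 1/21.90196 = 0.045658

Final: 0.045658


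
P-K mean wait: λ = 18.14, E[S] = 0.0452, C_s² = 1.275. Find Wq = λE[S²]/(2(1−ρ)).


ρ = λ·E[S] = 18.14·0.0452 = 0.8199
E[S²] = E[S]²(1+C_s²) = 0.0452²·(1+1.275) = 0.004648
Wq = λ·E[S²]/(2(1−ρ)) = 18.14·0.004648/(2·0.1801) = 0.23411 hr

Final: 0.23411 hr


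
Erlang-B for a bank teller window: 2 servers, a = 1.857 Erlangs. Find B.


B(c,a) = (a^c/c!) / Σ_{k=0}^{c} a^k/k!
a^2/2! = 1.724225
Σ terms (k=0..2): 1.00000 + 1.85700 + 1.72422 = 4.581225
B = 1.724225/4.581225 = 0.376368

Final: 0.376368


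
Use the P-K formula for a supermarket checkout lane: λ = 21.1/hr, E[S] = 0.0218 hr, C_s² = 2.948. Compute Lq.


ρ = λ·E[S] = 21.1·0.0218 = 0.4600
Lq = ρ²(1+C_s²)/(2(1−ρ)) = 0.2116·(1+2.948)/(2·0.5400)
= 0.2116·3.9480/1.0800 = 0.77342

Final: 0.77342


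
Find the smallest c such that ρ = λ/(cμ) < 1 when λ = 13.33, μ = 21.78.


Stability requires cμ > λ ⇔ c > λ/μ.
λ/μ = 13.33/21.78 = 0.6120
Minimum integer c = ⌊0.6120⌋ + 1 = 1
Check: 1·21.78 = 21.78 > 13.33, while 0·21.78 = 0.00 ≤ 13.33

Final: 1 servers


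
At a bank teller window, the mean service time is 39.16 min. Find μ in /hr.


μ = 1/(service time) in consistent units.
1 hour = 60 min, so μ = 60/39.16 = 1.5322 per hour

Final: 1.5322 /hr


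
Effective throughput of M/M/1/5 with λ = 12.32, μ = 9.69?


ρ = 1.2714; P_K = (1−ρ)ρ^5/(1−ρ^6) = 0.279689
λ_eff = λ(1 − P_K) = 12.32·(1 − 0.279689) = 12.32·0.720311 = 8.8742 /hr

Final: 8.8742 /hr


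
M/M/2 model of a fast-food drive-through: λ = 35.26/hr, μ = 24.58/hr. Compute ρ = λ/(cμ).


ρ = λ/(cμ) = 35.26/(2·24.58) = 35.26/49.16 = 0.7172

Final: 0.7172


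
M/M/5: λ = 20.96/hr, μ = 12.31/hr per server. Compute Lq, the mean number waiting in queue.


a = λ/μ = 1.7027; ρ = a/5 = 0.3405
P₀ = 0.181620
Lq = P₀·a^c·ρ / (c!·(1−ρ)²) = 0.181620·14.31087·0.3405/(120·0.43489)
= 0.01696

Final: 0.01696


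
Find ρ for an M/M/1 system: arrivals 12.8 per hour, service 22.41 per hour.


ρ = λ/μ = 12.8/22.41 = 0.5712

Final: 0.5712


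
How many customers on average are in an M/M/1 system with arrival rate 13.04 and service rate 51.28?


ρ = λ/μ = 13.04/51.28 = 0.2543
L = ρ/(1−ρ) = 0.2543/(1 − 0.2543) = 0.2543/0.7457 = 0.3410

Final: 0.3410


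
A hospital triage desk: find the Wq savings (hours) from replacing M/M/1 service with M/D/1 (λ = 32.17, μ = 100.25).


ρ = 32.17/100.25 = 0.3209
Wq(M/M/1) = ρ/(μ−λ) = 0.3209/68.08 = 0.004714 hr
Wq(M/D/1) = ρ/(2(μ−λ)) = 0.002357 hr
Savings = 0.004714 − 0.002357 = 0.002357 hr

Final: 0.002357 hr
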